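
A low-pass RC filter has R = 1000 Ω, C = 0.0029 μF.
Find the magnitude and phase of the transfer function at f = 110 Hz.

Step 1 — Angular frequency: ω = 2π·110 = 691.2 rad/s.
Step 2 — Transfer function: H(jω) = 1/(1 + jωRC).
Step 3 — Denominator: 1 + jωRC = 1 + j·691.2·1000·2.9e-09 = 1 + j0.002004.
Step 4 — H = 1 - j0.002004.
Step 5 — Magnitude: |H| = 1 (-0.0 dB); phase: φ = -0.1°.

|H| = 1 (-0.0 dB), φ = -0.1°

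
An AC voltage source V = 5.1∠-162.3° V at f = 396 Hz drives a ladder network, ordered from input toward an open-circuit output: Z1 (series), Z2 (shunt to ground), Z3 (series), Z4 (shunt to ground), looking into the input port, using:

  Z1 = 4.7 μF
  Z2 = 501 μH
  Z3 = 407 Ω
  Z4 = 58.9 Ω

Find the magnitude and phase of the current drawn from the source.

Step 1 — Angular frequency: ω = 2π·f = 2π·396 = 2488 rad/s.
Step 2 — Component impedances:
  Z1: Z = 1/(jωC) = -j/(ω·C) = 0 - j85.51 Ω
  Z2: Z = jωL = j·2488·0.000501 = 0 + j1.247 Ω
  Z3: Z = R = 407 Ω
  Z4: Z = R = 58.9 Ω
Step 3 — Ladder network (open output): work backward from the far end, alternating series and parallel combinations. Z_in = 0.003335 - j84.27 Ω = 84.27∠-90.0° Ω.
Step 4 — Source phasor: V = 5.1∠-162.3° V = -4.859 - j1.551 V.
Step 5 — Ohm's law: I = V / Z_total = (-4.859 - j1.551) / (0.003335 - j84.27) = 0.0184 - j0.05766 A.
Step 6 — Convert to polar: |I| = 0.06052 A, ∠I = -72.3°.

I = 0.06052∠-72.3° A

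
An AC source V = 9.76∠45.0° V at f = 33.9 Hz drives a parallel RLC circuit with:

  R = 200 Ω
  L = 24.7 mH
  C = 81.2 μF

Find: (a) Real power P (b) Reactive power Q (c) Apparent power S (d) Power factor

Step 1 — Angular frequency: ω = 2π·f = 2π·33.9 = 213 rad/s.
Step 2 — Component impedances:
  R: Z = R = 200 Ω
  L: Z = jωL = j·213·0.0247 = 0 + j5.261 Ω
  C: Z = 1/(jωC) = -j/(ω·C) = 0 - j57.82 Ω
Step 3 — Parallel combination: 1/Z_total = 1/R + 1/L + 1/C; Z_total = 0.1674 + j5.783 Ω = 5.785∠88.3° Ω.
Step 4 — Source phasor: V = 9.76∠45.0° V = 6.901 + j6.901 V.
Step 5 — Current: I = V / Z = 1.227 - j1.158 A = 1.687∠-43.3° A.
Step 6 — Complex power: S = V·I* = 0.4763 + j16.46 VA.
Step 7 — Real power: P = Re(S) = 0.4763 W.
Step 8 — Reactive power: Q = Im(S) = 16.46 VAR.
Step 9 — Apparent power: |S| = 16.47 VA.
Step 10 — Power factor: PF = P/|S| = 0.02893 (lagging).

(a) P = 0.4763 W  (b) Q = 16.46 VAR  (c) S = 16.47 VA  (d) PF = 0.02893 (lagging)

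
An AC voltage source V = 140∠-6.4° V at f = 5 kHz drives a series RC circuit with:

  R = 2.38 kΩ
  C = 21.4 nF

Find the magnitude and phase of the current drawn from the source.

Step 1 — Angular frequency: ω = 2π·f = 2π·5000 = 3.142e+04 rad/s.
Step 2 — Component impedances:
  R: Z = R = 2380 Ω
  C: Z = 1/(jωC) = -j/(ω·C) = 0 - j1487 Ω
Step 3 — Series combination: Z_total = R + C = 2380 - j1487 Ω = 2807∠-32.0° Ω.
Step 4 — Source phasor: V = 140∠-6.4° V = 139.1 - j15.61 V.
Step 5 — Ohm's law: I = V / Z_total = (139.1 - j15.61) / (2380 - j1487) = 0.04498 + j0.02156 A.
Step 6 — Convert to polar: |I| = 0.04988 A, ∠I = 25.6°.

I = 0.04988∠25.6° A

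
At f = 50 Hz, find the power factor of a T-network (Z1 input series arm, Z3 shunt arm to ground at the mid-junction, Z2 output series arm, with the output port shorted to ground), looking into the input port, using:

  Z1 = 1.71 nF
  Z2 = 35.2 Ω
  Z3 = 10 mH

Step 1 — Angular frequency: ω = 2π·f = 2π·50 = 314.2 rad/s.
Step 2 — Component impedances:
  Z1: Z = 1/(jωC) = -j/(ω·C) = 0 - j1.861e+06 Ω
  Z2: Z = R = 35.2 Ω
  Z3: Z = jωL = j·314.2·0.01 = 0 + j3.142 Ω
Step 3 — With the output port shorted to ground, the output series arm Z2 runs from the junction to ground; the shunt arm Z3 also runs from the junction to ground. They appear in parallel: Z3 || Z2 = 0.2782 + j3.117 Ω.
Step 4 — Series with input arm Z1: Z_in = Z1 + (Z3 || Z2) = 0.2782 - j1.861e+06 Ω = 1.861e+06∠-90.0° Ω.
Step 5 — Power factor: PF = cos(φ) = Re(Z)/|Z| = 0.27817/1.8615e+06 = 1.494e-07.
Step 6 — Type: Im(Z) = -1.861e+06 ⇒ leading (phase φ = -90.0°).

PF = 1.494e-07 (leading, φ = -90.0°)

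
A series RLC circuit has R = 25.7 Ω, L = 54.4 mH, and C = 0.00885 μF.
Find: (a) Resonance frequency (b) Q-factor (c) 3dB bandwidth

Step 1 — Resonance condition Im(Z)=0 gives ω₀ = 1/√(LC).
Step 2 — ω₀ = 1/√(0.0544·8.85e-09) = 4.558e+04 rad/s.
Step 3 — f₀ = ω₀/(2π) = 7254 Hz.
Step 4 — Series Q: Q = ω₀L/R = 4.558e+04·0.0544/25.7 = 96.47.
Step 5 — 3dB bandwidth: Δω = ω₀/Q = 472.4 rad/s; BW = Δω/(2π) = 75.19 Hz.

(a) f₀ = 7254 Hz  (b) Q = 96.47  (c) BW = 75.19 Hz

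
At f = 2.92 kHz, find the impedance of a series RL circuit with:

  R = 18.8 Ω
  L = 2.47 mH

Step 1 — Angular frequency: ω = 2π·f = 2π·2920 = 1.835e+04 rad/s.
Step 2 — Component impedances:
  R: Z = R = 18.8 Ω
  L: Z = jωL = j·1.835e+04·0.00247 = 0 + j45.32 Ω
Step 3 — Series combination: Z_total = R + L = 18.8 + j45.32 Ω = 49.06∠67.5° Ω.

Z = 18.8 + j45.32 Ω = 49.06∠67.5° Ω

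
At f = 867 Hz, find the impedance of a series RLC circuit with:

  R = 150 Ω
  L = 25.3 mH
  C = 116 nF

Step 1 — Angular frequency: ω = 2π·f = 2π·867 = 5448 rad/s.
Step 2 — Component impedances:
  R: Z = R = 150 Ω
  L: Z = jωL = j·5448·0.0253 = 0 + j137.8 Ω
  C: Z = 1/(jωC) = -j/(ω·C) = 0 - j1582 Ω
Step 3 — Series combination: Z_total = R + L + C = 150 - j1445 Ω = 1452∠-84.1° Ω.

Z = 150 - j1445 Ω = 1452∠-84.1° Ω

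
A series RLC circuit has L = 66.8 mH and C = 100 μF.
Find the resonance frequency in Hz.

Step 1 — Resonance condition Im(Z)=0 gives ω₀ = 1/√(LC).
Step 2 — ω₀ = 1/√(0.0668·0.0001) = 386.9 rad/s.
Step 3 — f₀ = ω₀/(2π) = 61.58 Hz.

f₀ = 61.58 Hz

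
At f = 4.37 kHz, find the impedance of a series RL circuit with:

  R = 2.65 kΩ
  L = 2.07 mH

Step 1 — Angular frequency: ω = 2π·f = 2π·4370 = 2.746e+04 rad/s.
Step 2 — Component impedances:
  R: Z = R = 2650 Ω
  L: Z = jωL = j·2.746e+04·0.00207 = 0 + j56.84 Ω
Step 3 — Series combination: Z_total = R + L = 2650 + j56.84 Ω = 2651∠1.2° Ω.

Z = 2650 + j56.84 Ω = 2651∠1.2° Ω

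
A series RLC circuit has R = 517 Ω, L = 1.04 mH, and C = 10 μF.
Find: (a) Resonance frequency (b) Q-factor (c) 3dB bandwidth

Step 1 — Resonance: ω₀ = 1/√(LC) = 1/√(0.00104·1e-05) = 9806 rad/s.
Step 2 — f₀ = ω₀/(2π) = 1561 Hz.
Step 3 — Series Q: Q = ω₀L/R = 9806·0.00104/517 = 0.01973.
Step 4 — Bandwidth: Δω = ω₀/Q = 4.971e+05 rad/s; BW = Δω/(2π) = 7.912e+04 Hz.

(a) f₀ = 1561 Hz  (b) Q = 0.01973  (c) BW = 7.912e+04 Hz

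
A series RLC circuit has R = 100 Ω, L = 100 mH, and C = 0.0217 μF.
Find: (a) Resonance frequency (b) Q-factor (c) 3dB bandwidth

Step 1 — Resonance: ω₀ = 1/√(LC) = 1/√(0.1·2.17e-08) = 2.147e+04 rad/s.
Step 2 — f₀ = ω₀/(2π) = 3417 Hz.
Step 3 — Series Q: Q = ω₀L/R = 2.147e+04·0.1/100 = 21.47.
Step 4 — Bandwidth: Δω = ω₀/Q = 1000 rad/s; BW = Δω/(2π) = 159.2 Hz.

(a) f₀ = 3417 Hz  (b) Q = 21.47  (c) BW = 159.2 Hz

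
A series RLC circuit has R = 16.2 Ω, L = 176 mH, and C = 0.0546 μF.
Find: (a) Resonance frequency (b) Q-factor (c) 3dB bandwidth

Step 1 — Resonance condition Im(Z)=0 gives ω₀ = 1/√(LC).
Step 2 — ω₀ = 1/√(0.176·5.46e-08) = 1.02e+04 rad/s.
Step 3 — f₀ = ω₀/(2π) = 1624 Hz.
Step 4 — Series Q: Q = ω₀L/R = 1.02e+04·0.176/16.2 = 110.8.
Step 5 — 3dB bandwidth: Δω = ω₀/Q = 92.05 rad/s; BW = Δω/(2π) = 14.65 Hz.

(a) f₀ = 1624 Hz  (b) Q = 110.8  (c) BW = 14.65 Hz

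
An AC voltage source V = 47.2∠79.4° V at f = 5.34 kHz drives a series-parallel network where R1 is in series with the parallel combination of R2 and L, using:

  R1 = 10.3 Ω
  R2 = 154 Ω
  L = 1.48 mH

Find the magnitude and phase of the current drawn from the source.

Step 1 — Angular frequency: ω = 2π·f = 2π·5340 = 3.355e+04 rad/s.
Step 2 — Component impedances:
  R1: Z = R = 10.3 Ω
  R2: Z = R = 154 Ω
  L: Z = jωL = j·3.355e+04·0.00148 = 0 + j49.66 Ω
Step 3 — Parallel branch: R2 || L = 1/(1/R2 + 1/L) = 14.5 + j44.98 Ω.
Step 4 — Series with R1: Z_total = R1 + (R2 || L) = 24.8 + j44.98 Ω = 51.37∠61.1° Ω.
Step 5 — Source phasor: V = 47.2∠79.4° V = 8.683 + j46.39 V.
Step 6 — Ohm's law: I = V / Z_total = (8.683 + j46.39) / (24.8 + j44.98) = 0.8726 + j0.2881 A.
Step 7 — Convert to polar: |I| = 0.9189 A, ∠I = 18.3°.

I = 0.9189∠18.3° A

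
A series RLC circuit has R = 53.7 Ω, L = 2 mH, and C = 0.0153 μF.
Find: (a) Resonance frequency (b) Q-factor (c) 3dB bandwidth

Step 1 — Resonance condition Im(Z)=0 gives ω₀ = 1/√(LC).
Step 2 — ω₀ = 1/√(0.002·1.53e-08) = 1.808e+05 rad/s.
Step 3 — f₀ = ω₀/(2π) = 2.877e+04 Hz.
Step 4 — Series Q: Q = ω₀L/R = 1.808e+05·0.002/53.7 = 6.733.
Step 5 — 3dB bandwidth: Δω = ω₀/Q = 2.685e+04 rad/s; BW = Δω/(2π) = 4273 Hz.

(a) f₀ = 2.877e+04 Hz  (b) Q = 6.733  (c) BW = 4273 Hz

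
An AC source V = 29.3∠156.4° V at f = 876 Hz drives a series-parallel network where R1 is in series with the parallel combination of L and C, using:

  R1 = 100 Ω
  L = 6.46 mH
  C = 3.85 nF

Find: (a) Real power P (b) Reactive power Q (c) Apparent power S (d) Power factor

Step 1 — Angular frequency: ω = 2π·f = 2π·876 = 5504 rad/s.
Step 2 — Component impedances:
  R1: Z = R = 100 Ω
  L: Z = jωL = j·5504·0.00646 = 0 + j35.56 Ω
  C: Z = 1/(jωC) = -j/(ω·C) = 0 - j4.719e+04 Ω
Step 3 — Parallel branch: L || C = 1/(1/L + 1/C) = 0 + j35.58 Ω.
Step 4 — Series with R1: Z_total = R1 + (L || C) = 100 + j35.58 Ω = 106.1∠19.6° Ω.
Step 5 — Source phasor: V = 29.3∠156.4° V = -26.85 + j11.73 V.
Step 6 — Current: I = V / Z = -0.2013 + j0.1889 A = 0.276∠136.8° A.
Step 7 — Complex power: S = V·I* = 7.62 + j2.711 VA.
Step 8 — Real power: P = Re(S) = 7.62 W.
Step 9 — Reactive power: Q = Im(S) = 2.711 VAR.
Step 10 — Apparent power: |S| = 8.088 VA.
Step 11 — Power factor: PF = P/|S| = 0.9421 (lagging).

(a) P = 7.62 W  (b) Q = 2.711 VAR  (c) S = 8.088 VA  (d) PF = 0.9421 (lagging)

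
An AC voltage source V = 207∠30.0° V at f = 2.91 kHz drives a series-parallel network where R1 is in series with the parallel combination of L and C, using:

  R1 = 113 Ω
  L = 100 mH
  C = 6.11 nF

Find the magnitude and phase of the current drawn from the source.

Step 1 — Angular frequency: ω = 2π·f = 2π·2910 = 1.828e+04 rad/s.
Step 2 — Component impedances:
  R1: Z = R = 113 Ω
  L: Z = jωL = j·1.828e+04·0.1 = 0 + j1828 Ω
  C: Z = 1/(jωC) = -j/(ω·C) = 0 - j8951 Ω
Step 3 — Parallel branch: L || C = 1/(1/L + 1/C) = 0 + j2298 Ω.
Step 4 — Series with R1: Z_total = R1 + (L || C) = 113 + j2298 Ω = 2301∠87.2° Ω.
Step 5 — Source phasor: V = 207∠30.0° V = 179.3 + j103.5 V.
Step 6 — Ohm's law: I = V / Z_total = (179.3 + j103.5) / (113 + j2298) = 0.04876 - j0.07562 A.
Step 7 — Convert to polar: |I| = 0.08998 A, ∠I = -57.2°.

I = 0.08998∠-57.2° A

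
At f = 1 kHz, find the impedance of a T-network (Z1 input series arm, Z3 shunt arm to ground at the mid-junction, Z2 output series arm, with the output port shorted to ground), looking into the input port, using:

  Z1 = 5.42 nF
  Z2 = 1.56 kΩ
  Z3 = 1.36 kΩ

Step 1 — Angular frequency: ω = 2π·f = 2π·1000 = 6283 rad/s.
Step 2 — Component impedances:
  Z1: Z = 1/(jωC) = -j/(ω·C) = 0 - j2.936e+04 Ω
  Z2: Z = R = 1560 Ω
  Z3: Z = R = 1360 Ω
Step 3 — With the output port shorted to ground, the output series arm Z2 runs from the junction to ground; the shunt arm Z3 also runs from the junction to ground. They appear in parallel: Z3 || Z2 = 726.6 Ω.
Step 4 — Series with input arm Z1: Z_in = Z1 + (Z3 || Z2) = 726.6 - j2.936e+04 Ω = 2.937e+04∠-88.6° Ω.

Z = 726.6 - j2.936e+04 Ω = 2.937e+04∠-88.6° Ω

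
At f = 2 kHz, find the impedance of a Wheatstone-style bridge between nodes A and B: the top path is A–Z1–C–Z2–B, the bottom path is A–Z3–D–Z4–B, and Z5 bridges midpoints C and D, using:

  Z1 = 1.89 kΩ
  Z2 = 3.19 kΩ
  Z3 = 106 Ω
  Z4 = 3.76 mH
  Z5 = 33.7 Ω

Step 1 — Angular frequency: ω = 2π·f = 2π·2000 = 1.257e+04 rad/s.
Step 2 — Component impedances:
  Z1: Z = R = 1890 Ω
  Z2: Z = R = 3190 Ω
  Z3: Z = R = 106 Ω
  Z4: Z = jωL = j·1.257e+04·0.00376 = 0 + j47.25 Ω
  Z5: Z = R = 33.7 Ω
Step 3 — Bridge requires nodal analysis (the Z5 bridge couples midpoints C and D, so the two paths cannot be reduced to a simple series/parallel combination). Setting node B to ground and injecting 1 A at node A, the 3-node admittance system at A, C, D solves to V_A = Z_AB = 101.2 + j47.19 Ω = 111.6∠25.0° Ω.

Z = 101.2 + j47.19 Ω = 111.6∠25.0° Ω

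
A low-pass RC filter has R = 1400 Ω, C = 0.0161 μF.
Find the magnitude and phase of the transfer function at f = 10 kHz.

Step 1 — Angular frequency: ω = 2π·1e+04 = 6.283e+04 rad/s.
Step 2 — Transfer function: H(jω) = 1/(1 + jωRC).
Step 3 — Denominator: 1 + jωRC = 1 + j·6.283e+04·1400·1.61e-08 = 1 + j1.416.
Step 4 — H = 0.3327 - j0.4712.
Step 5 — Magnitude: |H| = 0.5768 (-4.8 dB); phase: φ = -54.8°.

|H| = 0.5768 (-4.8 dB), φ = -54.8°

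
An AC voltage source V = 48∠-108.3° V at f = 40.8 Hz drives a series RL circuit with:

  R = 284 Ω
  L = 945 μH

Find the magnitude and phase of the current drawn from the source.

Step 1 — Angular frequency: ω = 2π·f = 2π·40.8 = 256.4 rad/s.
Step 2 — Component impedances:
  R: Z = R = 284 Ω
  L: Z = jωL = j·256.4·0.000945 = 0 + j0.2423 Ω
Step 3 — Series combination: Z_total = R + L = 284 + j0.2423 Ω = 284∠0.0° Ω.
Step 4 — Source phasor: V = 48∠-108.3° V = -15.07 - j45.57 V.
Step 5 — Ohm's law: I = V / Z_total = (-15.07 - j45.57) / (284 + j0.2423) = -0.05321 - j0.1604 A.
Step 6 — Convert to polar: |I| = 0.169 A, ∠I = -108.3°.

I = 0.169∠-108.3° A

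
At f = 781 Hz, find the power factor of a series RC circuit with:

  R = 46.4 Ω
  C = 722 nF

Step 1 — Angular frequency: ω = 2π·f = 2π·781 = 4907 rad/s.
Step 2 — Component impedances:
  R: Z = R = 46.4 Ω
  C: Z = 1/(jωC) = -j/(ω·C) = 0 - j282.2 Ω
Step 3 — Series combination: Z_total = R + C = 46.4 - j282.2 Ω = 286∠-80.7° Ω.
Step 4 — Power factor: PF = cos(φ) = Re(Z)/|Z| = 46.4/286 = 0.1622.
Step 5 — Type: Im(Z) = -282.2 ⇒ leading (phase φ = -80.7°).

PF = 0.1622 (leading, φ = -80.7°)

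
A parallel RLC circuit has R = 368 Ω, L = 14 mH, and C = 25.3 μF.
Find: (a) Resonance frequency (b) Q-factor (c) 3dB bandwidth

Step 1 — Resonance: ω₀ = 1/√(LC) = 1/√(0.014·2.53e-05) = 1680 rad/s.
Step 2 — f₀ = ω₀/(2π) = 267.4 Hz.
Step 3 — Parallel Q: Q = R/(ω₀L) = 368/(1680·0.014) = 15.64.
Step 4 — Bandwidth: Δω = ω₀/Q = 107.4 rad/s; BW = Δω/(2π) = 17.09 Hz.

(a) f₀ = 267.4 Hz  (b) Q = 15.64  (c) BW = 17.09 Hz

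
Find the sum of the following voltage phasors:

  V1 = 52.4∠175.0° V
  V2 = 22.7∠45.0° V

Step 1 — Convert each phasor to rectangular form:
  V1 = 52.4·(cos(175.0°) + j·sin(175.0°)) = -52.2 + j4.567 V
  V2 = 22.7·(cos(45.0°) + j·sin(45.0°)) = 16.05 + j16.05 V
Step 2 — Sum components: V_total = -36.15 + j20.62 V.
Step 3 — Convert to polar: |V_total| = 41.62 V, ∠V_total = 150.3°.

V_total = 41.62∠150.3° V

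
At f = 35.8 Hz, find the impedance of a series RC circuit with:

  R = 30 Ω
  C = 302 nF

Step 1 — Angular frequency: ω = 2π·f = 2π·35.8 = 224.9 rad/s.
Step 2 — Component impedances:
  R: Z = R = 30 Ω
  C: Z = 1/(jωC) = -j/(ω·C) = 0 - j1.472e+04 Ω
Step 3 — Series combination: Z_total = R + C = 30 - j1.472e+04 Ω = 1.472e+04∠-89.9° Ω.

Z = 30 - j1.472e+04 Ω = 1.472e+04∠-89.9° Ω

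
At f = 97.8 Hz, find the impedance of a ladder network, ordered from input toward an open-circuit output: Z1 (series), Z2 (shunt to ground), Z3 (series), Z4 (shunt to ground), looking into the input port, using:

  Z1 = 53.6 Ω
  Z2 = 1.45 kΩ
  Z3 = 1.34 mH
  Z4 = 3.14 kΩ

Step 1 — Angular frequency: ω = 2π·f = 2π·97.8 = 614.5 rad/s.
Step 2 — Component impedances:
  Z1: Z = R = 53.6 Ω
  Z2: Z = R = 1450 Ω
  Z3: Z = jωL = j·614.5·0.00134 = 0 + j0.8234 Ω
  Z4: Z = R = 3140 Ω
Step 3 — Ladder network (open output): work backward from the far end, alternating series and parallel combinations. Z_in = 1046 + j0.08217 Ω = 1046∠0.0° Ω.

Z = 1046 + j0.08217 Ω = 1046∠0.0° Ω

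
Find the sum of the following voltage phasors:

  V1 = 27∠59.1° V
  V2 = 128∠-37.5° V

Step 1 — Convert each phasor to rectangular form:
  V1 = 27·(cos(59.1°) + j·sin(59.1°)) = 13.87 + j23.17 V
  V2 = 128·(cos(-37.5°) + j·sin(-37.5°)) = 101.5 - j77.92 V
Step 2 — Sum components: V_total = 115.4 - j54.75 V.
Step 3 — Convert to polar: |V_total| = 127.7 V, ∠V_total = -25.4°.

V_total = 127.7∠-25.4° V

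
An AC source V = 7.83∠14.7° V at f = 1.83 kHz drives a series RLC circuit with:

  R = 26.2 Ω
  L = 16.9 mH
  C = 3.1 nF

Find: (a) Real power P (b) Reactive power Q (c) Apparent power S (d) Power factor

Step 1 — Angular frequency: ω = 2π·f = 2π·1830 = 1.15e+04 rad/s.
Step 2 — Component impedances:
  R: Z = R = 26.2 Ω
  L: Z = jωL = j·1.15e+04·0.0169 = 0 + j194.3 Ω
  C: Z = 1/(jωC) = -j/(ω·C) = 0 - j2.805e+04 Ω
Step 3 — Series combination: Z_total = R + L + C = 26.2 - j2.786e+04 Ω = 2.786e+04∠-89.9° Ω.
Step 4 — Source phasor: V = 7.83∠14.7° V = 7.574 + j1.987 V.
Step 5 — Current: I = V / Z = -7.106e-05 + j0.0002719 A = 0.000281∠104.6° A.
Step 6 — Complex power: S = V·I* = 2.069e-06 - j0.002201 VA.
Step 7 — Real power: P = Re(S) = 2.069e-06 W.
Step 8 — Reactive power: Q = Im(S) = -0.002201 VAR.
Step 9 — Apparent power: |S| = 0.002201 VA.
Step 10 — Power factor: PF = P/|S| = 0.0009404 (leading).

(a) P = 2.069e-06 W  (b) Q = -0.002201 VAR  (c) S = 0.002201 VA  (d) PF = 0.0009404 (leading)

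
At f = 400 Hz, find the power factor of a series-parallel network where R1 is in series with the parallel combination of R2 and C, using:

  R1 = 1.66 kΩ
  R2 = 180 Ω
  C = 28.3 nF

Step 1 — Angular frequency: ω = 2π·f = 2π·400 = 2513 rad/s.
Step 2 — Component impedances:
  R1: Z = R = 1660 Ω
  R2: Z = R = 180 Ω
  C: Z = 1/(jωC) = -j/(ω·C) = 0 - j1.406e+04 Ω
Step 3 — Parallel branch: R2 || C = 1/(1/R2 + 1/C) = 180 - j2.304 Ω.
Step 4 — Series with R1: Z_total = R1 + (R2 || C) = 1840 - j2.304 Ω = 1840∠-0.1° Ω.
Step 5 — Power factor: PF = cos(φ) = Re(Z)/|Z| = 1840/1840 = 1.
Step 6 — Type: Im(Z) = -2.304 ⇒ leading (phase φ = -0.1°).

PF = 1 (leading, φ = -0.1°)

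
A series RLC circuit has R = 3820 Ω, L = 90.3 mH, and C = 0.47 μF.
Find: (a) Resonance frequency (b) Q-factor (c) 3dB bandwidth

Step 1 — Resonance: ω₀ = 1/√(LC) = 1/√(0.0903·4.7e-07) = 4854 rad/s.
Step 2 — f₀ = ω₀/(2π) = 772.6 Hz.
Step 3 — Series Q: Q = ω₀L/R = 4854·0.0903/3820 = 0.1147.
Step 4 — Bandwidth: Δω = ω₀/Q = 4.23e+04 rad/s; BW = Δω/(2π) = 6733 Hz.

(a) f₀ = 772.6 Hz  (b) Q = 0.1147  (c) BW = 6733 Hz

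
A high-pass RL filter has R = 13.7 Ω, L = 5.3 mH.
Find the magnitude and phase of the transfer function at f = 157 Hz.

Step 1 — Angular frequency: ω = 2π·157 = 986.5 rad/s.
Step 2 — Transfer function: H(jω) = jωL/(R + jωL).
Step 3 — Numerator jωL = j·5.228; denominator R + jωL = 13.7 + j5.228.
Step 4 — H = 0.1271 + j0.3331.
Step 5 — Magnitude: |H| = 0.3565 (-9.0 dB); phase: φ = 69.1°.

|H| = 0.3565 (-9.0 dB), φ = 69.1°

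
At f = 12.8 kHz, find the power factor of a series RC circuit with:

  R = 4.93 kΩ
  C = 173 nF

Step 1 — Angular frequency: ω = 2π·f = 2π·1.28e+04 = 8.042e+04 rad/s.
Step 2 — Component impedances:
  R: Z = R = 4930 Ω
  C: Z = 1/(jωC) = -j/(ω·C) = 0 - j71.87 Ω
Step 3 — Series combination: Z_total = R + C = 4930 - j71.87 Ω = 4931∠-0.8° Ω.
Step 4 — Power factor: PF = cos(φ) = Re(Z)/|Z| = 4930/4930.5 = 0.9999.
Step 5 — Type: Im(Z) = -71.87 ⇒ leading (phase φ = -0.8°).

PF = 0.9999 (leading, φ = -0.8°)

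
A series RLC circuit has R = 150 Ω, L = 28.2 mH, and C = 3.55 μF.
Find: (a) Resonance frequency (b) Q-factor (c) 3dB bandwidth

Step 1 — Resonance: ω₀ = 1/√(LC) = 1/√(0.0282·3.55e-06) = 3161 rad/s.
Step 2 — f₀ = ω₀/(2π) = 503 Hz.
Step 3 — Series Q: Q = ω₀L/R = 3161·0.0282/150 = 0.5942.
Step 4 — Bandwidth: Δω = ω₀/Q = 5319 rad/s; BW = Δω/(2π) = 846.6 Hz.

(a) f₀ = 503 Hz  (b) Q = 0.5942  (c) BW = 846.6 Hz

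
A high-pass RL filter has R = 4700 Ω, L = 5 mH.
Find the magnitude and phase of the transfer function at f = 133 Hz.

Step 1 — Angular frequency: ω = 2π·133 = 835.7 rad/s.
Step 2 — Transfer function: H(jω) = jωL/(R + jωL).
Step 3 — Numerator jωL = j·4.178; denominator R + jωL = 4700 + j4.178.
Step 4 — H = 7.903e-07 + j0.000889.
Step 5 — Magnitude: |H| = 0.000889 (-61.0 dB); phase: φ = 89.9°.

|H| = 0.000889 (-61.0 dB), φ = 89.9°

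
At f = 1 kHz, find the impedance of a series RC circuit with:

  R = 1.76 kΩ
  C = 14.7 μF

Step 1 — Angular frequency: ω = 2π·f = 2π·1000 = 6283 rad/s.
Step 2 — Component impedances:
  R: Z = R = 1760 Ω
  C: Z = 1/(jωC) = -j/(ω·C) = 0 - j10.83 Ω
Step 3 — Series combination: Z_total = R + C = 1760 - j10.83 Ω = 1760∠-0.4° Ω.

Z = 1760 - j10.83 Ω = 1760∠-0.4° Ω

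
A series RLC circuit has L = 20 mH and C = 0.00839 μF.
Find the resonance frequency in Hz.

Step 1 — Resonance condition Im(Z)=0 gives ω₀ = 1/√(LC).
Step 2 — ω₀ = 1/√(0.02·8.39e-09) = 7.72e+04 rad/s.
Step 3 — f₀ = ω₀/(2π) = 1.229e+04 Hz.

f₀ = 1.229e+04 Hz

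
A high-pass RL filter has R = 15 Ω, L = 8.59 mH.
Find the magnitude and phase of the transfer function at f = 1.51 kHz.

Step 1 — Angular frequency: ω = 2π·1510 = 9488 rad/s.
Step 2 — Transfer function: H(jω) = jωL/(R + jωL).
Step 3 — Numerator jωL = j·81.5; denominator R + jωL = 15 + j81.5.
Step 4 — H = 0.9672 + j0.178.
Step 5 — Magnitude: |H| = 0.9835 (-0.1 dB); phase: φ = 10.4°.

|H| = 0.9835 (-0.1 dB), φ = 10.4°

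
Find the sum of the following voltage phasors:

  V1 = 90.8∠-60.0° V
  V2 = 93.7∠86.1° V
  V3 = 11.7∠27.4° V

Step 1 — Convert each phasor to rectangular form:
  V1 = 90.8·(cos(-60.0°) + j·sin(-60.0°)) = 45.4 - j78.64 V
  V2 = 93.7·(cos(86.1°) + j·sin(86.1°)) = 6.373 + j93.48 V
  V3 = 11.7·(cos(27.4°) + j·sin(27.4°)) = 10.39 + j5.384 V
Step 2 — Sum components: V_total = 62.16 + j20.23 V.
Step 3 — Convert to polar: |V_total| = 65.37 V, ∠V_total = 18.0°.

V_total = 65.37∠18.0° V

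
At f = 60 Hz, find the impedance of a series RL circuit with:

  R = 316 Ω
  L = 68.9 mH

Step 1 — Angular frequency: ω = 2π·f = 2π·60 = 377 rad/s.
Step 2 — Component impedances:
  R: Z = R = 316 Ω
  L: Z = jωL = j·377·0.0689 = 0 + j25.97 Ω
Step 3 — Series combination: Z_total = R + L = 316 + j25.97 Ω = 317.1∠4.7° Ω.

Z = 316 + j25.97 Ω = 317.1∠4.7° Ω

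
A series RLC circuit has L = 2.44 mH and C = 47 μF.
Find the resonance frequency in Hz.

Step 1 — Resonance condition Im(Z)=0 gives ω₀ = 1/√(LC).
Step 2 — ω₀ = 1/√(0.00244·4.7e-05) = 2953 rad/s.
Step 3 — f₀ = ω₀/(2π) = 470 Hz.

f₀ = 470 Hz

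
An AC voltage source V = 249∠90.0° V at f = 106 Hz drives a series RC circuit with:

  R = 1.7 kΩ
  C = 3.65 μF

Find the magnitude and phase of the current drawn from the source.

Step 1 — Angular frequency: ω = 2π·f = 2π·106 = 666 rad/s.
Step 2 — Component impedances:
  R: Z = R = 1700 Ω
  C: Z = 1/(jωC) = -j/(ω·C) = 0 - j411.4 Ω
Step 3 — Series combination: Z_total = R + C = 1700 - j411.4 Ω = 1749∠-13.6° Ω.
Step 4 — Source phasor: V = 249∠90.0° V = 0 + j249 V.
Step 5 — Ohm's law: I = V / Z_total = (0 + j249) / (1700 - j411.4) = -0.03348 + j0.1384 A.
Step 6 — Convert to polar: |I| = 0.1424 A, ∠I = 103.6°.

I = 0.1424∠103.6° A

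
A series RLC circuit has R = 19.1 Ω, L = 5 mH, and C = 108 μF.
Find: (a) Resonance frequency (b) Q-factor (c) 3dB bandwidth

Step 1 — Resonance: ω₀ = 1/√(LC) = 1/√(0.005·0.000108) = 1361 rad/s.
Step 2 — f₀ = ω₀/(2π) = 216.6 Hz.
Step 3 — Series Q: Q = ω₀L/R = 1361·0.005/19.1 = 0.3562.
Step 4 — Bandwidth: Δω = ω₀/Q = 3820 rad/s; BW = Δω/(2π) = 608 Hz.

(a) f₀ = 216.6 Hz  (b) Q = 0.3562  (c) BW = 608 Hz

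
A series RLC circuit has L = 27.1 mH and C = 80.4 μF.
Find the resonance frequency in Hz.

Step 1 — Resonance condition Im(Z)=0 gives ω₀ = 1/√(LC).
Step 2 — ω₀ = 1/√(0.0271·8.04e-05) = 677.5 rad/s.
Step 3 — f₀ = ω₀/(2π) = 107.8 Hz.

f₀ = 107.8 Hz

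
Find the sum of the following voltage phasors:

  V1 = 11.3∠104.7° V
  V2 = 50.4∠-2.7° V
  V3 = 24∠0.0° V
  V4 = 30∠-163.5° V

Step 1 — Convert each phasor to rectangular form:
  V1 = 11.3·(cos(104.7°) + j·sin(104.7°)) = -2.867 + j10.93 V
  V2 = 50.4·(cos(-2.7°) + j·sin(-2.7°)) = 50.34 - j2.374 V
  V3 = 24·(cos(0.0°) + j·sin(0.0°)) = 24 V
  V4 = 30·(cos(-163.5°) + j·sin(-163.5°)) = -28.76 - j8.52 V
Step 2 — Sum components: V_total = 42.71 + j0.0355 V.
Step 3 — Convert to polar: |V_total| = 42.71 V, ∠V_total = 0.0°.

V_total = 42.71∠0.0° V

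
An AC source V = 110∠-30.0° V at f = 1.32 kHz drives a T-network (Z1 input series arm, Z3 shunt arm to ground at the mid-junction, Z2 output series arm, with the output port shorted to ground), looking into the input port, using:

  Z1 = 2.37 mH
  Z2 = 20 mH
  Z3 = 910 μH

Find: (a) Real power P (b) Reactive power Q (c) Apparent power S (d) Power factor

Step 1 — Angular frequency: ω = 2π·f = 2π·1320 = 8294 rad/s.
Step 2 — Component impedances:
  Z1: Z = jωL = j·8294·0.00237 = 0 + j19.66 Ω
  Z2: Z = jωL = j·8294·0.02 = 0 + j165.9 Ω
  Z3: Z = jωL = j·8294·0.00091 = 0 + j7.547 Ω
Step 3 — With the output port shorted to ground, the output series arm Z2 runs from the junction to ground; the shunt arm Z3 also runs from the junction to ground. They appear in parallel: Z3 || Z2 = 0 + j7.219 Ω.
Step 4 — Series with input arm Z1: Z_in = Z1 + (Z3 || Z2) = 0 + j26.88 Ω = 26.88∠90.0° Ω.
Step 5 — Source phasor: V = 110∠-30.0° V = 95.26 - j55 V.
Step 6 — Current: I = V / Z = -2.046 - j3.545 A = 4.093∠-120.0° A.
Step 7 — Complex power: S = V·I* = 0 + j450.2 VA.
Step 8 — Real power: P = Re(S) = 0 W.
Step 9 — Reactive power: Q = Im(S) = 450.2 VAR.
Step 10 — Apparent power: |S| = 450.2 VA.
Step 11 — Power factor: PF = P/|S| = 0 (lagging).

(a) P = 0 W  (b) Q = 450.2 VAR  (c) S = 450.2 VA  (d) PF = 0 (lagging)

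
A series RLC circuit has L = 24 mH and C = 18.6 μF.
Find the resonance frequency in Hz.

Step 1 — Resonance condition Im(Z)=0 gives ω₀ = 1/√(LC).
Step 2 — ω₀ = 1/√(0.024·1.86e-05) = 1497 rad/s.
Step 3 — f₀ = ω₀/(2π) = 238.2 Hz.

f₀ = 238.2 Hz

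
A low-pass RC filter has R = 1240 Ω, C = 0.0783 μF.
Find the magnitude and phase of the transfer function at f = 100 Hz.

Step 1 — Angular frequency: ω = 2π·100 = 628.3 rad/s.
Step 2 — Transfer function: H(jω) = 1/(1 + jωRC).
Step 3 — Denominator: 1 + jωRC = 1 + j·628.3·1240·7.83e-08 = 1 + j0.061.
Step 4 — H = 0.9963 - j0.06078.
Step 5 — Magnitude: |H| = 0.9981 (-0.0 dB); phase: φ = -3.5°.

|H| = 0.9981 (-0.0 dB), φ = -3.5°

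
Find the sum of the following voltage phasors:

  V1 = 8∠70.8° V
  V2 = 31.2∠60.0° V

Step 1 — Convert each phasor to rectangular form:
  V1 = 8·(cos(70.8°) + j·sin(70.8°)) = 2.631 + j7.555 V
  V2 = 31.2·(cos(60.0°) + j·sin(60.0°)) = 15.6 + j27.02 V
Step 2 — Sum components: V_total = 18.23 + j34.58 V.
Step 3 — Convert to polar: |V_total| = 39.09 V, ∠V_total = 62.2°.

V_total = 39.09∠62.2° V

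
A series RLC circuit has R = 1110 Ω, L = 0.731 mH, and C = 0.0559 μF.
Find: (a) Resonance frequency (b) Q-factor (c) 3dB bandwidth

Step 1 — Resonance condition Im(Z)=0 gives ω₀ = 1/√(LC).
Step 2 — ω₀ = 1/√(0.000731·5.59e-08) = 1.564e+05 rad/s.
Step 3 — f₀ = ω₀/(2π) = 2.49e+04 Hz.
Step 4 — Series Q: Q = ω₀L/R = 1.564e+05·0.000731/1110 = 0.103.
Step 5 — 3dB bandwidth: Δω = ω₀/Q = 1.518e+06 rad/s; BW = Δω/(2π) = 2.417e+05 Hz.

(a) f₀ = 2.49e+04 Hz  (b) Q = 0.103  (c) BW = 2.417e+05 Hz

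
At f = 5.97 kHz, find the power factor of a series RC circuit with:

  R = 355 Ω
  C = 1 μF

Step 1 — Angular frequency: ω = 2π·f = 2π·5970 = 3.751e+04 rad/s.
Step 2 — Component impedances:
  R: Z = R = 355 Ω
  C: Z = 1/(jωC) = -j/(ω·C) = 0 - j26.66 Ω
Step 3 — Series combination: Z_total = R + C = 355 - j26.66 Ω = 356∠-4.3° Ω.
Step 4 — Power factor: PF = cos(φ) = Re(Z)/|Z| = 355/356 = 0.9972.
Step 5 — Type: Im(Z) = -26.66 ⇒ leading (phase φ = -4.3°).

PF = 0.9972 (leading, φ = -4.3°)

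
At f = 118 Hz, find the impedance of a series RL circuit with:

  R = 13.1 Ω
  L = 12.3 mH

Step 1 — Angular frequency: ω = 2π·f = 2π·118 = 741.4 rad/s.
Step 2 — Component impedances:
  R: Z = R = 13.1 Ω
  L: Z = jωL = j·741.4·0.0123 = 0 + j9.119 Ω
Step 3 — Series combination: Z_total = R + L = 13.1 + j9.119 Ω = 15.96∠34.8° Ω.

Z = 13.1 + j9.119 Ω = 15.96∠34.8° Ω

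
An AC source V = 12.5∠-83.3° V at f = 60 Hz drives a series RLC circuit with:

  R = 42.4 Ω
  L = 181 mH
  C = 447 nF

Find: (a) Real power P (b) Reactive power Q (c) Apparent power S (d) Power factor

Step 1 — Angular frequency: ω = 2π·f = 2π·60 = 377 rad/s.
Step 2 — Component impedances:
  R: Z = R = 42.4 Ω
  L: Z = jωL = j·377·0.181 = 0 + j68.24 Ω
  C: Z = 1/(jωC) = -j/(ω·C) = 0 - j5934 Ω
Step 3 — Series combination: Z_total = R + L + C = 42.4 - j5866 Ω = 5866∠-89.6° Ω.
Step 4 — Source phasor: V = 12.5∠-83.3° V = 1.458 - j12.41 V.
Step 5 — Current: I = V / Z = 0.002118 + j0.0002333 A = 0.002131∠6.3° A.
Step 6 — Complex power: S = V·I* = 0.0001925 - j0.02664 VA.
Step 7 — Real power: P = Re(S) = 0.0001925 W.
Step 8 — Reactive power: Q = Im(S) = -0.02664 VAR.
Step 9 — Apparent power: |S| = 0.02664 VA.
Step 10 — Power factor: PF = P/|S| = 0.007228 (leading).

(a) P = 0.0001925 W  (b) Q = -0.02664 VAR  (c) S = 0.02664 VA  (d) PF = 0.007228 (leading)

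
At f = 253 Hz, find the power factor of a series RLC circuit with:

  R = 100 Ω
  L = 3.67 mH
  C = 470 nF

Step 1 — Angular frequency: ω = 2π·f = 2π·253 = 1590 rad/s.
Step 2 — Component impedances:
  R: Z = R = 100 Ω
  L: Z = jωL = j·1590·0.00367 = 0 + j5.834 Ω
  C: Z = 1/(jωC) = -j/(ω·C) = 0 - j1338 Ω
Step 3 — Series combination: Z_total = R + L + C = 100 - j1333 Ω = 1336∠-85.7° Ω.
Step 4 — Power factor: PF = cos(φ) = Re(Z)/|Z| = 100/1336.4 = 0.07483.
Step 5 — Type: Im(Z) = -1333 ⇒ leading (phase φ = -85.7°).

PF = 0.07483 (leading, φ = -85.7°)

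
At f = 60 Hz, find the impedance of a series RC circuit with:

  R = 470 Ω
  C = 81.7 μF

Step 1 — Angular frequency: ω = 2π·f = 2π·60 = 377 rad/s.
Step 2 — Component impedances:
  R: Z = R = 470 Ω
  C: Z = 1/(jωC) = -j/(ω·C) = 0 - j32.47 Ω
Step 3 — Series combination: Z_total = R + C = 470 - j32.47 Ω = 471.1∠-4.0° Ω.

Z = 470 - j32.47 Ω = 471.1∠-4.0° Ω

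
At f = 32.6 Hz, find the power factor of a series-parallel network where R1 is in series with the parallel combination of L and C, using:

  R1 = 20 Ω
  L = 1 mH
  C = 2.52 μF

Step 1 — Angular frequency: ω = 2π·f = 2π·32.6 = 204.8 rad/s.
Step 2 — Component impedances:
  R1: Z = R = 20 Ω
  L: Z = jωL = j·204.8·0.001 = 0 + j0.2048 Ω
  C: Z = 1/(jωC) = -j/(ω·C) = 0 - j1937 Ω
Step 3 — Parallel branch: L || C = 1/(1/L + 1/C) = 0 + j0.2049 Ω.
Step 4 — Series with R1: Z_total = R1 + (L || C) = 20 + j0.2049 Ω = 20∠0.6° Ω.
Step 5 — Power factor: PF = cos(φ) = Re(Z)/|Z| = 20/20.00105 = 0.9999.
Step 6 — Type: Im(Z) = 0.2049 ⇒ lagging (phase φ = 0.6°).

PF = 0.9999 (lagging, φ = 0.6°)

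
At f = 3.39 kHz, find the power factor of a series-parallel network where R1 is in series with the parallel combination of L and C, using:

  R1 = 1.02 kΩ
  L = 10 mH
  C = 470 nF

Step 1 — Angular frequency: ω = 2π·f = 2π·3390 = 2.13e+04 rad/s.
Step 2 — Component impedances:
  R1: Z = R = 1020 Ω
  L: Z = jωL = j·2.13e+04·0.01 = 0 + j213 Ω
  C: Z = 1/(jωC) = -j/(ω·C) = 0 - j99.89 Ω
Step 3 — Parallel branch: L || C = 1/(1/L + 1/C) = 0 - j188.1 Ω.
Step 4 — Series with R1: Z_total = R1 + (L || C) = 1020 - j188.1 Ω = 1037∠-10.4° Ω.
Step 5 — Power factor: PF = cos(φ) = Re(Z)/|Z| = 1020/1037.2 = 0.9834.
Step 6 — Type: Im(Z) = -188.1 ⇒ leading (phase φ = -10.4°).

PF = 0.9834 (leading, φ = -10.4°)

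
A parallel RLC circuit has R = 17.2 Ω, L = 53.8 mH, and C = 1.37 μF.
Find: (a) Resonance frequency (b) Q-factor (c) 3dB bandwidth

Step 1 — Resonance: ω₀ = 1/√(LC) = 1/√(0.0538·1.37e-06) = 3683 rad/s.
Step 2 — f₀ = ω₀/(2π) = 586.2 Hz.
Step 3 — Parallel Q: Q = R/(ω₀L) = 17.2/(3683·0.0538) = 0.0868.
Step 4 — Bandwidth: Δω = ω₀/Q = 4.244e+04 rad/s; BW = Δω/(2π) = 6754 Hz.

(a) f₀ = 586.2 Hz  (b) Q = 0.0868  (c) BW = 6754 Hz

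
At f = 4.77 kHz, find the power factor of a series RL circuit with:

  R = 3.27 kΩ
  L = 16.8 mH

Step 1 — Angular frequency: ω = 2π·f = 2π·4770 = 2.997e+04 rad/s.
Step 2 — Component impedances:
  R: Z = R = 3270 Ω
  L: Z = jωL = j·2.997e+04·0.0168 = 0 + j503.5 Ω
Step 3 — Series combination: Z_total = R + L = 3270 + j503.5 Ω = 3309∠8.8° Ω.
Step 4 — Power factor: PF = cos(φ) = Re(Z)/|Z| = 3270/3308.5 = 0.9884.
Step 5 — Type: Im(Z) = 503.5 ⇒ lagging (phase φ = 8.8°).

PF = 0.9884 (lagging, φ = 8.8°)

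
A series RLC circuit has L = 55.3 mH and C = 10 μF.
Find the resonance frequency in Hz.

Step 1 — Resonance condition Im(Z)=0 gives ω₀ = 1/√(LC).
Step 2 — ω₀ = 1/√(0.0553·1e-05) = 1345 rad/s.
Step 3 — f₀ = ω₀/(2π) = 214 Hz.

f₀ = 214 Hz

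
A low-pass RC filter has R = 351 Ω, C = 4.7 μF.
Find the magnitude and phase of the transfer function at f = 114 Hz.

Step 1 — Angular frequency: ω = 2π·114 = 716.3 rad/s.
Step 2 — Transfer function: H(jω) = 1/(1 + jωRC).
Step 3 — Denominator: 1 + jωRC = 1 + j·716.3·351·4.7e-06 = 1 + j1.182.
Step 4 — H = 0.4173 - j0.4931.
Step 5 — Magnitude: |H| = 0.646 (-3.8 dB); phase: φ = -49.8°.

|H| = 0.646 (-3.8 dB), φ = -49.8°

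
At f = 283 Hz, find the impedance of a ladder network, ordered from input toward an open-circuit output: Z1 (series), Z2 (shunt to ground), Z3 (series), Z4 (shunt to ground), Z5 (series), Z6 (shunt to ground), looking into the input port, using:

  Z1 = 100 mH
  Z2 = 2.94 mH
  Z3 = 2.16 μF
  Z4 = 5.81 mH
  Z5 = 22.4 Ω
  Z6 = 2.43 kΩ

Step 1 — Angular frequency: ω = 2π·f = 2π·283 = 1778 rad/s.
Step 2 — Component impedances:
  Z1: Z = jωL = j·1778·0.1 = 0 + j177.8 Ω
  Z2: Z = jωL = j·1778·0.00294 = 0 + j5.228 Ω
  Z3: Z = 1/(jωC) = -j/(ω·C) = 0 - j260.4 Ω
  Z4: Z = jωL = j·1778·0.00581 = 0 + j10.33 Ω
  Z5: Z = R = 22.4 Ω
  Z6: Z = R = 2430 Ω
Step 3 — Ladder network (open output): work backward from the far end, alternating series and parallel combinations. Z_in = 1.985e-05 + j183.2 Ω = 183.2∠90.0° Ω.

Z = 1.985e-05 + j183.2 Ω = 183.2∠90.0° Ω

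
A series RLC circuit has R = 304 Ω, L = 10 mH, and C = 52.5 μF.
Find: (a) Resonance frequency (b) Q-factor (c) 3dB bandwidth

Step 1 — Resonance condition Im(Z)=0 gives ω₀ = 1/√(LC).
Step 2 — ω₀ = 1/√(0.01·5.25e-05) = 1380 rad/s.
Step 3 — f₀ = ω₀/(2π) = 219.7 Hz.
Step 4 — Series Q: Q = ω₀L/R = 1380·0.01/304 = 0.0454.
Step 5 — 3dB bandwidth: Δω = ω₀/Q = 3.04e+04 rad/s; BW = Δω/(2π) = 4838 Hz.

(a) f₀ = 219.7 Hz  (b) Q = 0.0454  (c) BW = 4838 Hz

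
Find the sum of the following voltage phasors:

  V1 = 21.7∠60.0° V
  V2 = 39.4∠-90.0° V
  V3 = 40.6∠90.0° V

Step 1 — Convert each phasor to rectangular form:
  V1 = 21.7·(cos(60.0°) + j·sin(60.0°)) = 10.85 + j18.79 V
  V2 = 39.4·(cos(-90.0°) + j·sin(-90.0°)) = 0 - j39.4 V
  V3 = 40.6·(cos(90.0°) + j·sin(90.0°)) = 0 + j40.6 V
Step 2 — Sum components: V_total = 10.85 + j19.99 V.
Step 3 — Convert to polar: |V_total| = 22.75 V, ∠V_total = 61.5°.

V_total = 22.75∠61.5° V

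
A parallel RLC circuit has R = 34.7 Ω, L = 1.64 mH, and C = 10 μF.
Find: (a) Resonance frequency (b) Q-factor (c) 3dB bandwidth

Step 1 — Resonance: ω₀ = 1/√(LC) = 1/√(0.00164·1e-05) = 7809 rad/s.
Step 2 — f₀ = ω₀/(2π) = 1243 Hz.
Step 3 — Parallel Q: Q = R/(ω₀L) = 34.7/(7809·0.00164) = 2.71.
Step 4 — Bandwidth: Δω = ω₀/Q = 2882 rad/s; BW = Δω/(2π) = 458.7 Hz.

(a) f₀ = 1243 Hz  (b) Q = 2.71  (c) BW = 458.7 Hz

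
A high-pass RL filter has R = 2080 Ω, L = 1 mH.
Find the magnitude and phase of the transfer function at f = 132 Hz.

Step 1 — Angular frequency: ω = 2π·132 = 829.4 rad/s.
Step 2 — Transfer function: H(jω) = jωL/(R + jωL).
Step 3 — Numerator jωL = j·0.8294; denominator R + jωL = 2080 + j0.8294.
Step 4 — H = 1.59e-07 + j0.0003987.
Step 5 — Magnitude: |H| = 0.0003987 (-68.0 dB); phase: φ = 90.0°.

|H| = 0.0003987 (-68.0 dB), φ = 90.0°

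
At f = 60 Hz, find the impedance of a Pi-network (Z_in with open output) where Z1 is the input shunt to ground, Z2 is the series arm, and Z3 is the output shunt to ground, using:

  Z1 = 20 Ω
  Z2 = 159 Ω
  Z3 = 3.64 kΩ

Step 1 — Angular frequency: ω = 2π·f = 2π·60 = 377 rad/s.
Step 2 — Component impedances:
  Z1: Z = R = 20 Ω
  Z2: Z = R = 159 Ω
  Z3: Z = R = 3640 Ω
Step 3 — With open output, the series arm Z2 and the output shunt Z3 appear in series to ground: Z2 + Z3 = 3799 Ω.
Step 4 — Parallel with input shunt Z1: Z_in = Z1 || (Z2 + Z3) = 19.9 Ω = 19.9∠0.0° Ω.

Z = 19.9 Ω = 19.9∠0.0° Ω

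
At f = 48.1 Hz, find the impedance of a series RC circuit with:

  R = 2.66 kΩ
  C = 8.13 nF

Step 1 — Angular frequency: ω = 2π·f = 2π·48.1 = 302.2 rad/s.
Step 2 — Component impedances:
  R: Z = R = 2660 Ω
  C: Z = 1/(jωC) = -j/(ω·C) = 0 - j4.07e+05 Ω
Step 3 — Series combination: Z_total = R + C = 2660 - j4.07e+05 Ω = 4.07e+05∠-89.6° Ω.

Z = 2660 - j4.07e+05 Ω = 4.07e+05∠-89.6° Ω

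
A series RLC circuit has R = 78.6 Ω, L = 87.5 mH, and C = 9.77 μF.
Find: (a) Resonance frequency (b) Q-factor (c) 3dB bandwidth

Step 1 — Resonance: ω₀ = 1/√(LC) = 1/√(0.0875·9.77e-06) = 1082 rad/s.
Step 2 — f₀ = ω₀/(2π) = 172.1 Hz.
Step 3 — Series Q: Q = ω₀L/R = 1082·0.0875/78.6 = 1.204.
Step 4 — Bandwidth: Δω = ω₀/Q = 898.3 rad/s; BW = Δω/(2π) = 143 Hz.

(a) f₀ = 172.1 Hz  (b) Q = 1.204  (c) BW = 143 Hz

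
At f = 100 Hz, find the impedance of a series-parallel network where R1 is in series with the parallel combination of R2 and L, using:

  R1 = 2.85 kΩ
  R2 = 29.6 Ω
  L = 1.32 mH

Step 1 — Angular frequency: ω = 2π·f = 2π·100 = 628.3 rad/s.
Step 2 — Component impedances:
  R1: Z = R = 2850 Ω
  R2: Z = R = 29.6 Ω
  L: Z = jωL = j·628.3·0.00132 = 0 + j0.8294 Ω
Step 3 — Parallel branch: R2 || L = 1/(1/R2 + 1/L) = 0.02322 + j0.8287 Ω.
Step 4 — Series with R1: Z_total = R1 + (R2 || L) = 2850 + j0.8287 Ω = 2850∠0.0° Ω.

Z = 2850 + j0.8287 Ω = 2850∠0.0° Ω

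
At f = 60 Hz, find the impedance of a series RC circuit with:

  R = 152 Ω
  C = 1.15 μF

Step 1 — Angular frequency: ω = 2π·f = 2π·60 = 377 rad/s.
Step 2 — Component impedances:
  R: Z = R = 152 Ω
  C: Z = 1/(jωC) = -j/(ω·C) = 0 - j2307 Ω
Step 3 — Series combination: Z_total = R + C = 152 - j2307 Ω = 2312∠-86.2° Ω.

Z = 152 - j2307 Ω = 2312∠-86.2° Ω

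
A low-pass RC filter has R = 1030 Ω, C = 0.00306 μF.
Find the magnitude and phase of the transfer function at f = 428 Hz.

Step 1 — Angular frequency: ω = 2π·428 = 2689 rad/s.
Step 2 — Transfer function: H(jω) = 1/(1 + jωRC).
Step 3 — Denominator: 1 + jωRC = 1 + j·2689·1030·3.06e-09 = 1 + j0.008476.
Step 4 — H = 0.9999 - j0.008475.
Step 5 — Magnitude: |H| = 1 (-0.0 dB); phase: φ = -0.5°.

|H| = 1 (-0.0 dB), φ = -0.5°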